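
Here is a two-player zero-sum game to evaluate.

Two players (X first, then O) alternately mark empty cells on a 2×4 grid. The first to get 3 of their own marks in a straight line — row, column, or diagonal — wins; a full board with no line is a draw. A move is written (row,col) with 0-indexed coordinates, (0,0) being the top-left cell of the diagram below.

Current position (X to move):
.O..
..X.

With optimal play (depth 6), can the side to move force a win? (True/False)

p1 X@[.O../..X.]: (0,0)[XO../..X.]+0 (0,2)[.OX./..X.]+0 (0,3)[.O.X/..X.]+0 (1,0)[.O../X.X.]+0 (1,1)[.O../.XX.]+1* (1,3)[.O../..XX]+0
p2 O@[.O../.XX.]: (0,0)[OO../.XX.]-1* (0,2)[.OO./.XX.]-1 (0,3)[.O.O/.XX.]-1 (1,0)[.O../OXX.]-1 (1,3)[.O../.XXO]-1
p3 X@[OO../.XX.]: (0,2)[OOX./.XX.]+1* (0,3)[OO.X/.XX.]-1 (1,0)[OO../XXX.]+1 (1,3)[OO../.XXX]+1
p4 O@[OOX./.XX.]: (0,3)[OOXO/.XX.]-1* (1,0)[OOX./OXX.]-1 (1,3)[OOX./.XXO]-1
p5 X@[OOXO/.XX.]: (1,0)[OOXO/XXX.]+1* (1,3)[OOXO/.XXX]+1
p6 O@[OOXO/XXX.] terminal -1; root [.O../..X.] d6

X winning at [.O../..X.]: True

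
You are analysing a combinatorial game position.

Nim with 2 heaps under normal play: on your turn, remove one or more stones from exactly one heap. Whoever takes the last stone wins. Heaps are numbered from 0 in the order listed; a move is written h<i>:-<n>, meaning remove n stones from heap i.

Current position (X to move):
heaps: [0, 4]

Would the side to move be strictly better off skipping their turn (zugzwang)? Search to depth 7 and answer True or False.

[(0,4)] X move#1: h1:-1:-1/(0,3), h1:-2:-1/(0,2), h1:-3:-1/(0,1), h1:-4:+1/(0,0)*
[(0,0)] end (terminal -1, O#2); searched (0,4) to 7
if X skipped the turn, O would face:
~ [(0,4)] O move#1: h1:-1:-1/(0,3), h1:-2:-1/(0,2), h1:-3:-1/(0,1), h1:-4:+1/(0,0)*
~ [(0,0)] end (terminal -1, X#2); searched (0,4) to 7
compare (X): move=+1 vs pass=-1

zugzwang((0,4), X) = False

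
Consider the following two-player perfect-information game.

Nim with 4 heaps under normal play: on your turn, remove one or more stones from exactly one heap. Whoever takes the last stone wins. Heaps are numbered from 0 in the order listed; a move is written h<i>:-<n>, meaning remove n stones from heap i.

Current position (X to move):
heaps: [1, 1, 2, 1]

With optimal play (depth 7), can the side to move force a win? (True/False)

p1 X@[(1,1,2,1)]: h0:-1[(0,1,2,1)]-1 h1:-1[(1,0,2,1)]-1 h2:-1[(1,1,1,1)]+1* h2:-2[(1,1,0,1)]-1 h3:-1[(1,1,2,0)]-1
p2 O@[(1,1,1,1)]: h0:-1[(0,1,1,1)]-1* h1:-1[(1,0,1,1)]-1 h2:-1[(1,1,0,1)]-1 h3:-1[(1,1,1,0)]-1
p3 X@[(0,1,1,1)]: h1:-1[(0,0,1,1)]+1* h2:-1[(0,1,0,1)]+1 h3:-1[(0,1,1,0)]+1
p4 O@[(0,0,1,1)]: h2:-1[(0,0,0,1)]-1* h3:-1[(0,0,1,0)]-1
p5 X@[(0,0,0,1)]: h3:-1[(0,0,0,0)]+1*
p6 O@[(0,0,0,0)] terminal -1; root [(1,1,2,1)] d7

X winning at [(1,1,2,1)]: True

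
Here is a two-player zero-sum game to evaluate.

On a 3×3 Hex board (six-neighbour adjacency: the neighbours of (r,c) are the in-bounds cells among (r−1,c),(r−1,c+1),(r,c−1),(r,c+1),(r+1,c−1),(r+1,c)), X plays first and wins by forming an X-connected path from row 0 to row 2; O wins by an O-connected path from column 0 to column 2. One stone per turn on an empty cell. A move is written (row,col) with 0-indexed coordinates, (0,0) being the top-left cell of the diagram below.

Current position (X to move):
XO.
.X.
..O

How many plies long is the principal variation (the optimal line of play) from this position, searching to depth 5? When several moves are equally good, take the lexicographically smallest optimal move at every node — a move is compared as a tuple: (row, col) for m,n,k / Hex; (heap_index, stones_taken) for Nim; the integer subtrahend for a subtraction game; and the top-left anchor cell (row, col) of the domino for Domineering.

p1 X@[XO./.X./..O]: (0,2)[XOX/.X./..O]+1* (1,0)[XO./XX./..O]+1 (1,2)[XO./.XX/..O]+1 (2,0)[XO./.X./X.O]+1 (2,1)[XO./.X./.XO]+1
p2 O@[XOX/.X./..O]: (1,0)[XOX/OX./..O]-1* (1,2)[XOX/.XO/..O]-1 (2,0)[XOX/.X./O.O]-1 (2,1)[XOX/.X./.OO]-1
p3 X@[XOX/OX./..O]: (1,2)[XOX/OXX/..O]+1* (2,0)[XOX/OX./X.O]+1 (2,1)[XOX/OX./.XO]+1
p4 O@[XOX/OXX/..O]: (2,0)[XOX/OXX/O.O]-1* (2,1)[XOX/OXX/.OO]-1
p5 X@[XOX/OXX/O.O]: (2,1)[XOX/OXX/OXO]+1*
p6 O@[XOX/OXX/OXO] terminal -1; root [XO./.X./..O] d5

PV length from [XO./.X./..O]: 5 plies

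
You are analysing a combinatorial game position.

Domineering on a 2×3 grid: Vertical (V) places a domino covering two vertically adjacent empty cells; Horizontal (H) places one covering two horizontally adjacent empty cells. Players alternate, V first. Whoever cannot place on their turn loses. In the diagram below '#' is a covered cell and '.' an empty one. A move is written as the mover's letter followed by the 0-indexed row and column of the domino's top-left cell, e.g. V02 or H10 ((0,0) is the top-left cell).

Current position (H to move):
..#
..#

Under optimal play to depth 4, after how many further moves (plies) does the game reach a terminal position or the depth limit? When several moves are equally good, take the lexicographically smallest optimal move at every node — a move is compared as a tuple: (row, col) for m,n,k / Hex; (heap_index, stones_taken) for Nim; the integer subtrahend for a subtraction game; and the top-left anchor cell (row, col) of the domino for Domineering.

PV length from [..#/..#]: 1 ply

ply 1, H at ..#/..# | H00=+1→###/..#*; H10=+1→..#/###
ply 2: ###/..# is terminal -1 (V); from ..#/..# depth 4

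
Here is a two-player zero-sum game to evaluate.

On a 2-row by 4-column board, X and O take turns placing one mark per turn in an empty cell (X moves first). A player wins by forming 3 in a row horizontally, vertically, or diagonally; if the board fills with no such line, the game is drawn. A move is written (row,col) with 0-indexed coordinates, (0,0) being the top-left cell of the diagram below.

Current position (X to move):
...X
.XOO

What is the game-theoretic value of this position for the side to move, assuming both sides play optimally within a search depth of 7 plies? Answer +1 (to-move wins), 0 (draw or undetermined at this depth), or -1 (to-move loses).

p1 X@[...X/.XOO]: (0,0)[X..X/.XOO]+0* (0,1)[.X.X/.XOO]+0 (0,2)[..XX/.XOO]+0 (1,0)[...X/XXOO]+0
p2 O@[X..X/.XOO]: (0,1)[XO.X/.XOO]+0* (0,2)[X.OX/.XOO]+0 (1,0)[X..X/OXOO]+0
p3 X@[XO.X/.XOO]: (0,2)[XOXX/.XOO]+0* (1,0)[XO.X/XXOO]+0
p4 O@[XOXX/.XOO]: (1,0)[XOXX/OXOO]+0*
p5 X@[XOXX/OXOO] terminal +0; root [...X/.XOO] d7

value(...X/.XOO, X) = 0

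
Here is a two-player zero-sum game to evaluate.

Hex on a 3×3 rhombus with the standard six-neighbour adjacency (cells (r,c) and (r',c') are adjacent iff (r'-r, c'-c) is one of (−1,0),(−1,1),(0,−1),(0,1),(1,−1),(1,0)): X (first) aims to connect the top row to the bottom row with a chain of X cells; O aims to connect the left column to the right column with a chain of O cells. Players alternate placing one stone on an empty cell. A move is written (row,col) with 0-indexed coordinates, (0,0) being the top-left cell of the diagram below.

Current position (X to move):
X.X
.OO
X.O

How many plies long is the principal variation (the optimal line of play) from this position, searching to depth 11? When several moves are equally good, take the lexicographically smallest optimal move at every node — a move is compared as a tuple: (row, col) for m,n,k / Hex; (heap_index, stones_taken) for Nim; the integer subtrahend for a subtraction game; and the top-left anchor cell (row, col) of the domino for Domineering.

p1 X@[X.X/.OO/X.O]: (0,1)[XXX/.OO/X.O]-1 (1,0)[X.X/XOO/X.O]+1* (2,1)[X.X/.OO/XXO]-1
p2 O@[X.X/XOO/X.O] terminal -1; root [X.X/.OO/X.O] d11

PV length from [X.X/.OO/X.O]: 1 ply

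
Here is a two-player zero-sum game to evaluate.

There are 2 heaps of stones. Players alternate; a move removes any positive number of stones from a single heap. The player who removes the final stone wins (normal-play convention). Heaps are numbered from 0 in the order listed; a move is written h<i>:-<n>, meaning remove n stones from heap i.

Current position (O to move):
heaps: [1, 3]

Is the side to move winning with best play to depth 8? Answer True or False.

[(1,3)] O move#1: h0:-1:-1/(0,3), h1:-1:-1/(1,2), h1:-2:+1/(1,1)*, h1:-3:-1/(1,0)
[(1,1)] X move#2: h0:-1:-1/(0,1)*, h1:-1:-1/(1,0)
[(0,1)] O move#3: h1:-1:+1/(0,0)*
[(0,0)] end (terminal -1, X#4); searched (1,3) to 8

O winning at [(1,3)]: True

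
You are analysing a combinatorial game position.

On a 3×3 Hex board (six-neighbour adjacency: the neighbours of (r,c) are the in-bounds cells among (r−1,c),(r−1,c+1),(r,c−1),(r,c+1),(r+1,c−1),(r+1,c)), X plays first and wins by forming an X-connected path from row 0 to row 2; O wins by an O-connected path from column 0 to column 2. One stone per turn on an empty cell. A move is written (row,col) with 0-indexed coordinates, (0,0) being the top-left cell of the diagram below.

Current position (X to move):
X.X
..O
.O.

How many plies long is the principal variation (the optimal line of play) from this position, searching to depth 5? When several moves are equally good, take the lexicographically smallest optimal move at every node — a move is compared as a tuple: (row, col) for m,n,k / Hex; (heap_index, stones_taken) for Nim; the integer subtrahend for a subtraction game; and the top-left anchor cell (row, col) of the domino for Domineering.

PV length from [X.X/..O/.O.]: 3 plies

ply 1, X at X.X/..O/.O. | (0,1)=-1→XXX/..O/.O.; (1,0)=-1→X.X/X.O/.O.; (1,1)=-1→X.X/.XO/.O.; (2,0)=+1→X.X/..O/XO.*; (2,2)=-1→X.X/..O/.OX
ply 2, O at X.X/..O/XO. | (0,1)=-1→XOX/..O/XO.*; (1,0)=-1→X.X/O.O/XO.; (1,1)=-1→X.X/.OO/XO.; (2,2)=-1→X.X/..O/XOO
ply 3, X at XOX/..O/XO. | (1,0)=+1→XOX/X.O/XO.*; (1,1)=+1→XOX/.XO/XO.; (2,2)=+1→XOX/..O/XOX
ply 4: XOX/X.O/XO. is terminal -1 (O); from X.X/..O/.O. depth 5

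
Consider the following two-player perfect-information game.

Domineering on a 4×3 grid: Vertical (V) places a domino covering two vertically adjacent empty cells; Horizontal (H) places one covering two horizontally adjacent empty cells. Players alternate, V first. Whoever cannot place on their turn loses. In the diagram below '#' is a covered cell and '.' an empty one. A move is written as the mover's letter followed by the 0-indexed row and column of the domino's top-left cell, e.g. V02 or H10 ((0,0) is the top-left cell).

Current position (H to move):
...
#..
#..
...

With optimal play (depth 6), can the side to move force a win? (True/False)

H winning at [.../#../#../...]: False

[.../#../#../...] H move#1: H00:-1/##./#../#../...*, H01:-1/.##/#../#../..., H11:-1/.../###/#../..., H21:-1/.../#../###/..., H30:-1/.../#../#../##., H31:-1/.../#../#../.##
[##./#../#../...] V move#2: V02:-1/###/#.#/#../..., V11:+1/##./##./##./...*, V12:+1/##./#.#/#.#/..., V21:+1/##./#../##./.#., V22:+1/##./#../#.#/..#
[##./##./##./...] H move#3: H30:-1/##./##./##./##.*, H31:-1/##./##./##./.##
[##./##./##./##.] V move#4: V02:+1/###/###/##./##.*, V12:+1/##./###/###/##., V22:+1/##./##./###/###
[###/###/##./##.] end (terminal -1, H#5); searched .../#../#../... to 6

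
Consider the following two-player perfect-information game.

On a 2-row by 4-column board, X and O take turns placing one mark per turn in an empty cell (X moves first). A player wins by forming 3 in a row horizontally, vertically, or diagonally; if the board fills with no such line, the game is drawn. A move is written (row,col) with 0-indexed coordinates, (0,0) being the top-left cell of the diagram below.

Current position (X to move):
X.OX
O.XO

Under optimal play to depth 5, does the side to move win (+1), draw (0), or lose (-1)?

[X.OX/O.XO] X move#1: (0,1):+0/XXOX/O.XO*, (1,1):+0/X.OX/OXXO
[XXOX/O.XO] O move#2: (1,1):+0/XXOX/OOXO*
[XXOX/OOXO] end (terminal +0, X#3); searched X.OX/O.XO to 5

value(X.OX/O.XO, X) = 0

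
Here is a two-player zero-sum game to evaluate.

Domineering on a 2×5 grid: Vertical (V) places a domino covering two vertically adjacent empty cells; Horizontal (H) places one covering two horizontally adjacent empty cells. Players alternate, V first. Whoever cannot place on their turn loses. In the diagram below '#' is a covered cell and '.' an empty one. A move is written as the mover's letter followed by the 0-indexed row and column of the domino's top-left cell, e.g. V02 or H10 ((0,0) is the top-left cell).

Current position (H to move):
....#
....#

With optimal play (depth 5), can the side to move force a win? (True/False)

[....#/....#] H move#1: H00:-1/##..#/....#, H01:+1/.##.#/....#*, H02:-1/..###/....#, H10:-1/....#/##..#, H11:+1/....#/.##.#, H12:-1/....#/..###
[.##.#/....#] V move#2: V00:-1/###.#/#...#*, V03:-1/.####/...##
[###.#/#...#] H move#3: H11:-1/###.#/###.#, H12:+1/###.#/#.###*
[###.#/#.###] end (terminal -1, V#4); searched ....#/....# to 5

H winning at [....#/....#]: True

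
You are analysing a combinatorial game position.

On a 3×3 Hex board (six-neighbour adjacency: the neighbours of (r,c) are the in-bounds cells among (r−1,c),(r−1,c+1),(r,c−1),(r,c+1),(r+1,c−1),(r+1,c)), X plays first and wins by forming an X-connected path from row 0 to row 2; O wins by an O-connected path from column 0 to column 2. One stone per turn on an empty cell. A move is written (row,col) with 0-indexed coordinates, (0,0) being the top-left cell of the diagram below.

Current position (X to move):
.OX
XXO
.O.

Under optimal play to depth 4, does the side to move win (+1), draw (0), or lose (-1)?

value(.OX/XXO/.O., X) = +1

[.OX/XXO/.O.] X move#1: (0,0):-1/XOX/XXO/.O., (2,0):+1/.OX/XXO/XO.*, (2,2):-1/.OX/XXO/.OX
[.OX/XXO/XO.] end (terminal -1, O#2); searched .OX/XXO/.O. to 4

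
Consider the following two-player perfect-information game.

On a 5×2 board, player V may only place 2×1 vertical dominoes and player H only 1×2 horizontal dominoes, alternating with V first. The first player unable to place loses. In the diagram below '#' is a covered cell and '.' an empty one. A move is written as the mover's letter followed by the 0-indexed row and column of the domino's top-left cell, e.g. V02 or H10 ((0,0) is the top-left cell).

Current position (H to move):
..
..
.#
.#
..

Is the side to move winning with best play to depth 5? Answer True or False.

H winning at [../../.#/.#/..]: True

[../../.#/.#/..] H move#1: H00:+1/##/../.#/.#/..*, H10:+1/../##/.#/.#/.., H40:-1/../../.#/.#/##
[##/../.#/.#/..] V move#2: V10:-1/##/#./##/.#/..*, V20:-1/##/../##/##/.., V30:-1/##/../.#/##/#.
[##/#./##/.#/..] H move#3: H40:+1/##/#./##/.#/##*
[##/#./##/.#/##] end (terminal -1, V#4); searched ../../.#/.#/.. to 5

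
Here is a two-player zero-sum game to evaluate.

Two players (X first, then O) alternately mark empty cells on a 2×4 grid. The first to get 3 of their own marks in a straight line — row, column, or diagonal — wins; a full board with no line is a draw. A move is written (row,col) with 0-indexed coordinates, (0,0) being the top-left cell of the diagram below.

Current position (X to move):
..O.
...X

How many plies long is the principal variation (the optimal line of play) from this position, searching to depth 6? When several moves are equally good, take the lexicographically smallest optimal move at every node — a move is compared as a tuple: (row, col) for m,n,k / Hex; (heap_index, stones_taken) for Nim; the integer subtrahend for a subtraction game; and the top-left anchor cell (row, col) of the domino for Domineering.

ply 1, X at ..O./...X | (0,0)=+0→X.O./...X*; (0,1)=+0→.XO./...X; (0,3)=+0→..OX/...X; (1,0)=-1→..O./X..X; (1,1)=+0→..O./.X.X; (1,2)=+0→..O./..XX
ply 2, O at X.O./...X | (0,1)=+0→XOO./...X*; (0,3)=+0→X.OO/...X; (1,0)=+0→X.O./O..X; (1,1)=+0→X.O./.O.X; (1,2)=+0→X.O./..OX
ply 3, X at XOO./...X | (0,3)=+0→XOOX/...X*; (1,0)=-1→XOO./X..X; (1,1)=-1→XOO./.X.X; (1,2)=-1→XOO./..XX
ply 4, O at XOOX/...X | (1,0)=+0→XOOX/O..X*; (1,1)=+0→XOOX/.O.X; (1,2)=+0→XOOX/..OX
ply 5, X at XOOX/O..X | (1,1)=+0→XOOX/OX.X*; (1,2)=+0→XOOX/O.XX
ply 6, O at XOOX/OX.X | (1,2)=+0→XOOX/OXOX*
ply 7: XOOX/OXOX is terminal +0 (X); from ..O./...X depth 6

PV length from [..O./...X]: 6 plies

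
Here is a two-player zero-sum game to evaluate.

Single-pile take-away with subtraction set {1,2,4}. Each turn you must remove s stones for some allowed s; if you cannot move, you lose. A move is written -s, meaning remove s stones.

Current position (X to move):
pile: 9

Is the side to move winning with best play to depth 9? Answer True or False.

p1 X@[9]: -1[8]-1* -2[7]-1 -4[5]-1
p2 O@[8]: -1[7]-1 -2[6]+1* -4[4]-1
p3 X@[6]: -1[5]-1* -2[4]-1 -4[2]-1
p4 O@[5]: -1[4]-1 -2[3]+1* -4[1]-1
p5 X@[3]: -1[2]-1* -2[1]-1
p6 O@[2]: -1[1]-1 -2[0]+1*
p7 X@[0] terminal -1; root [9] d9

X winning at [9]: False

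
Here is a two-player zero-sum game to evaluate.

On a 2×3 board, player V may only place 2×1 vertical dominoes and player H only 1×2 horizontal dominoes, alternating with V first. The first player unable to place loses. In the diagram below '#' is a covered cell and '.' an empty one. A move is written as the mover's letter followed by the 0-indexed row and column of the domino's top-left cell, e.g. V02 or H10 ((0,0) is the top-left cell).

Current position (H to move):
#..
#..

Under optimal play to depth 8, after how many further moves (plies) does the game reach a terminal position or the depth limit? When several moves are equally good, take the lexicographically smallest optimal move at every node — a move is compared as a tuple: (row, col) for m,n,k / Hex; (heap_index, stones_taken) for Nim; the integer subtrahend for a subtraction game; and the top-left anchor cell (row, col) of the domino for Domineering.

PV length from [#../#..]: 1 ply

ply 1, H at #../#.. | H01=+1→###/#..*; H11=+1→#../###
ply 2: ###/#.. is terminal -1 (V); from #../#.. depth 8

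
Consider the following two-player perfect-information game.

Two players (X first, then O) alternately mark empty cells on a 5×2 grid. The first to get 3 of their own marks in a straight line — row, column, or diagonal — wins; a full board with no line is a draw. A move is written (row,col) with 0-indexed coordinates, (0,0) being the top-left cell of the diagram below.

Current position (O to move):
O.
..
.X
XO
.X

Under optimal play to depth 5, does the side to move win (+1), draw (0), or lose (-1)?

ply 1, O at O./../.X/XO/.X | (0,1)=-1→OO/../.X/XO/.X; (1,0)=+0→O./O./.X/XO/.X*; (1,1)=-1→O./.O/.X/XO/.X; (2,0)=+0→O./../OX/XO/.X; (4,0)=+0→O./../.X/XO/OX
ply 2, X at O./O./.X/XO/.X | (0,1)=-1→OX/O./.X/XO/.X; (1,1)=-1→O./OX/.X/XO/.X; (2,0)=+0→O./O./XX/XO/.X*; (4,0)=-1→O./O./.X/XO/XX
ply 3, O at O./O./XX/XO/.X | (0,1)=-1→OO/O./XX/XO/.X; (1,1)=-1→O./OO/XX/XO/.X; (4,0)=+0→O./O./XX/XO/OX*
ply 4, X at O./O./XX/XO/OX | (0,1)=+0→OX/O./XX/XO/OX*; (1,1)=+0→O./OX/XX/XO/OX
ply 5, O at OX/O./XX/XO/OX | (1,1)=+0→OX/OO/XX/XO/OX*
ply 6: OX/OO/XX/XO/OX is terminal +0 (X); from O./../.X/XO/.X depth 5

value(O./../.X/XO/.X, O) = 0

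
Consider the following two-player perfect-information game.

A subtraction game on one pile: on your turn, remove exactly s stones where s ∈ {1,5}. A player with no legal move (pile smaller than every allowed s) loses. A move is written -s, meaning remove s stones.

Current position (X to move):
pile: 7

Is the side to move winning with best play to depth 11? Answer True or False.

X winning at [7]: True

ply 1, X at 7 | -1=+1→6*; -5=+1→2
ply 2, O at 6 | -1=-1→5*; -5=-1→1
ply 3, X at 5 | -1=+1→4*; -5=+1→0
ply 4, O at 4 | -1=-1→3*
ply 5, X at 3 | -1=+1→2*
ply 6, O at 2 | -1=-1→1*
ply 7, X at 1 | -1=+1→0*
ply 8: 0 is terminal -1 (O); from 7 depth 11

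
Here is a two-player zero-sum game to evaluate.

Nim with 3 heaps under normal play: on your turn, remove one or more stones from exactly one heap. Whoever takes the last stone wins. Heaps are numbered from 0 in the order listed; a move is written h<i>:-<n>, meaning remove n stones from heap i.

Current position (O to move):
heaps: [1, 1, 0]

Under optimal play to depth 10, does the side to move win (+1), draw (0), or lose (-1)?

p1 O@[(1,1,0)]: h0:-1[(0,1,0)]-1* h1:-1[(1,0,0)]-1
p2 X@[(0,1,0)]: h1:-1[(0,0,0)]+1*
p3 O@[(0,0,0)] terminal -1; root [(1,1,0)] d10

value((1,1,0), O) = -1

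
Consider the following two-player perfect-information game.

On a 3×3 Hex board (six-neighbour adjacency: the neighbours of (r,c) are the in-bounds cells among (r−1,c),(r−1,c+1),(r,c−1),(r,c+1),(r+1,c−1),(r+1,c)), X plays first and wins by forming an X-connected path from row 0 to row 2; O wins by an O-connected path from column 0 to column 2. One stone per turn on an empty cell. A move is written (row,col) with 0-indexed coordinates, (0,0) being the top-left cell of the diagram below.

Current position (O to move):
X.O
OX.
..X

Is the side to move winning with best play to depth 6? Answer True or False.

O winning at [X.O/OX./..X]: True

[X.O/OX./..X] O move#1: (0,1):+1/XOO/OX./..X*, (1,2):-1/X.O/OXO/..X, (2,0):-1/X.O/OX./O.X, (2,1):-1/X.O/OX./.OX
[XOO/OX./..X] end (terminal -1, X#2); searched X.O/OX./..X to 6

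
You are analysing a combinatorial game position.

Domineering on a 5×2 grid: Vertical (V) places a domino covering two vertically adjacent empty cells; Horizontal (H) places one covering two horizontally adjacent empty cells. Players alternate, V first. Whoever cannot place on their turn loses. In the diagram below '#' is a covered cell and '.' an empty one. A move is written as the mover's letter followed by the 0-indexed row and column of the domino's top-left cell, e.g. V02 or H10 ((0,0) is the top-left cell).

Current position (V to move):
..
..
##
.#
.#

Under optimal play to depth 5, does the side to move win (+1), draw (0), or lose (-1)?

p1 V@[../../##/.#/.#]: V00[#./#./##/.#/.#]+1* V01[.#/.#/##/.#/.#]+1 V30[../../##/##/##]-1
p2 H@[#./#./##/.#/.#] terminal -1; root [../../##/.#/.#] d5

value(../../##/.#/.#, V) = +1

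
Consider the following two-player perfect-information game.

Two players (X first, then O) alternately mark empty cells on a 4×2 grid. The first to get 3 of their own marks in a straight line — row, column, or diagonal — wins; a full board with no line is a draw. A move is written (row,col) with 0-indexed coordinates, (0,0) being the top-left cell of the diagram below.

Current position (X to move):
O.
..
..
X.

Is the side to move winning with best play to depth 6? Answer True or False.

X winning at [O./../../X.]: False

[O./../../X.] X move#1: (0,1):+0/OX/../../X.*, (1,0):+0/O./X./../X., (1,1):+0/O./.X/../X., (2,0):+0/O./../X./X., (2,1):+0/O./../.X/X., (3,1):+0/O./../../XX
[OX/../../X.] O move#2: (1,0):+0/OX/O./../X.*, (1,1):+0/OX/.O/../X., (2,0):+0/OX/../O./X., (2,1):+0/OX/../.O/X., (3,1):+0/OX/../../XO
[OX/O./../X.] X move#3: (1,1):-1/OX/OX/../X., (2,0):+0/OX/O./X./X.*, (2,1):-1/OX/O./.X/X., (3,1):-1/OX/O./../XX
[OX/O./X./X.] O move#4: (1,1):+0/OX/OO/X./X.*, (2,1):+0/OX/O./XO/X., (3,1):+0/OX/O./X./XO
[OX/OO/X./X.] X move#5: (2,1):+0/OX/OO/XX/X.*, (3,1):+0/OX/OO/X./XX
[OX/OO/XX/X.] O move#6: (3,1):+0/OX/OO/XX/XO*
[OX/OO/XX/XO] end (terminal +0, X#7); searched O./../../X. to 6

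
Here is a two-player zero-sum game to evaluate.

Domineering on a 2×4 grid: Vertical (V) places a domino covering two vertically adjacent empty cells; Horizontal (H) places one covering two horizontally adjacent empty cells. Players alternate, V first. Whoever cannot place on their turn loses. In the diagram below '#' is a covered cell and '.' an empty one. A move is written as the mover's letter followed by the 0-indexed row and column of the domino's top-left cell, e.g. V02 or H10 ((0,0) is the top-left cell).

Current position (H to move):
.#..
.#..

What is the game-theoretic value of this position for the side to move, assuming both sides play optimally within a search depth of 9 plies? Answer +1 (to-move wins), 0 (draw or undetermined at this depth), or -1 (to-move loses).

value(.#../.#.., H) = +1

[.#../.#..] H move#1: H02:+1/.###/.#..*, H12:+1/.#../.###
[.###/.#..] V move#2: V00:-1/####/##..*
[####/##..] H move#3: H12:+1/####/####*
[####/####] end (terminal -1, V#4); searched .#../.#.. to 9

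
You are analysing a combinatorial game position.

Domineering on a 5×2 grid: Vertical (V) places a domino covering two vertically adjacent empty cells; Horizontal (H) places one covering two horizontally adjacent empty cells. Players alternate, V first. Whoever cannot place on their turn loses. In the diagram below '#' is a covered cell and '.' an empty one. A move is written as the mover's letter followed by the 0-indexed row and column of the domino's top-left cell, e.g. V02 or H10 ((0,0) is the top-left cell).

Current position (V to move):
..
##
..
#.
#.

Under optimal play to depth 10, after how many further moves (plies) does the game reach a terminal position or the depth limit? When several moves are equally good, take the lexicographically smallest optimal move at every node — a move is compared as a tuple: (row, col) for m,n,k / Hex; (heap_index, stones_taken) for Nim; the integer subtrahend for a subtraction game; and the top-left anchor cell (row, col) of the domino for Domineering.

PV length from [../##/../#./#.]: 2 plies

ply 1, V at ../##/../#./#. | V21=-1→../##/.#/##/#.*; V31=-1→../##/../##/##
ply 2, H at ../##/.#/##/#. | H00=+1→##/##/.#/##/#.*
ply 3: ##/##/.#/##/#. is terminal -1 (V); from ../##/../#./#. depth 10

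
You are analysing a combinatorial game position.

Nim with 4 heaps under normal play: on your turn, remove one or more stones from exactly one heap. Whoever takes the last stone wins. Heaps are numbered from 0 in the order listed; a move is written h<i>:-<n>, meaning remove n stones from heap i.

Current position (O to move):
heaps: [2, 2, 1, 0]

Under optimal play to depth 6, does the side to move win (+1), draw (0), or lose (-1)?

ply 1, O at (2,2,1,0) | h0:-1=-1→(1,2,1,0); h0:-2=-1→(0,2,1,0); h1:-1=-1→(2,1,1,0); h1:-2=-1→(2,0,1,0); h2:-1=+1→(2,2,0,0)*
ply 2, X at (2,2,0,0) | h0:-1=-1→(1,2,0,0)*; h0:-2=-1→(0,2,0,0); h1:-1=-1→(2,1,0,0); h1:-2=-1→(2,0,0,0)
ply 3, O at (1,2,0,0) | h0:-1=-1→(0,2,0,0); h1:-1=+1→(1,1,0,0)*; h1:-2=-1→(1,0,0,0)
ply 4, X at (1,1,0,0) | h0:-1=-1→(0,1,0,0)*; h1:-1=-1→(1,0,0,0)
ply 5, O at (0,1,0,0) | h1:-1=+1→(0,0,0,0)*
ply 6: (0,0,0,0) is terminal -1 (X); from (2,2,1,0) depth 6

value((2,2,1,0), O) = +1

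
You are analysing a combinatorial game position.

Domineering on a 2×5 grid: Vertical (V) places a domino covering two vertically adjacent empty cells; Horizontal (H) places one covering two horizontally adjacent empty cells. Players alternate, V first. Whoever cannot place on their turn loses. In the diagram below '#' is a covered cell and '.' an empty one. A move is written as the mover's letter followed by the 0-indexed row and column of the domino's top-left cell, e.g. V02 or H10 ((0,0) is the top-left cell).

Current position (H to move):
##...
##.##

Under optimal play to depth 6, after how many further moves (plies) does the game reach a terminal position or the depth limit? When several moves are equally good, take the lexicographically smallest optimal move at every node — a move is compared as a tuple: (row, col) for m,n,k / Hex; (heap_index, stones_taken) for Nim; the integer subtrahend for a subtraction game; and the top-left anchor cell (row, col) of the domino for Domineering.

PV length from [##.../##.##]: 1 ply

[##.../##.##] H move#1: H02:+1/####./##.##*, H03:-1/##.##/##.##
[####./##.##] end (terminal -1, V#2); searched ##.../##.## to 6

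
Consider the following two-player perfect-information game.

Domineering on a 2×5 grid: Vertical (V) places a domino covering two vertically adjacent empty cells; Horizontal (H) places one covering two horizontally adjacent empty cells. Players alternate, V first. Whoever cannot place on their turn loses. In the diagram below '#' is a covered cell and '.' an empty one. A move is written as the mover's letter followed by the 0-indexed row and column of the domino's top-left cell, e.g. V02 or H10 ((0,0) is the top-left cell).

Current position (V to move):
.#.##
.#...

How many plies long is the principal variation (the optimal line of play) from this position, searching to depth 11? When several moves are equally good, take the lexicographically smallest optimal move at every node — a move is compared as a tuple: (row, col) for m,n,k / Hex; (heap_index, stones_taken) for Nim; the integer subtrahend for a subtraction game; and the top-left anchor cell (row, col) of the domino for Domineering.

ply 1, V at .#.##/.#... | V00=-1→##.##/##...; V02=+1→.####/.##..*
ply 2, H at .####/.##.. | H13=-1→.####/.####*
ply 3, V at .####/.#### | V00=+1→#####/#####*
ply 4: #####/##### is terminal -1 (H); from .#.##/.#... depth 11

PV length from [.#.##/.#...]: 3 plies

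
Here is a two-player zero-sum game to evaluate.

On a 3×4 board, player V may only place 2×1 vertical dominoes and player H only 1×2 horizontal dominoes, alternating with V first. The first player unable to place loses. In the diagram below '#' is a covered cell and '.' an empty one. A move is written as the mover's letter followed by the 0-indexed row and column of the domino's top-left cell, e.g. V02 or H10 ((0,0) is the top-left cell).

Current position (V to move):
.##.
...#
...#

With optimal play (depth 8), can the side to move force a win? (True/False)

p1 V@[.##./...#/...#]: V00[###./#..#/...#]-1 V10[.##./#..#/#..#]-1 V11[.##./.#.#/.#.#]+1* V12[.##./..##/..##]-1
p2 H@[.##./.#.#/.#.#] terminal -1; root [.##./...#/...#] d8

V winning at [.##./...#/...#]: True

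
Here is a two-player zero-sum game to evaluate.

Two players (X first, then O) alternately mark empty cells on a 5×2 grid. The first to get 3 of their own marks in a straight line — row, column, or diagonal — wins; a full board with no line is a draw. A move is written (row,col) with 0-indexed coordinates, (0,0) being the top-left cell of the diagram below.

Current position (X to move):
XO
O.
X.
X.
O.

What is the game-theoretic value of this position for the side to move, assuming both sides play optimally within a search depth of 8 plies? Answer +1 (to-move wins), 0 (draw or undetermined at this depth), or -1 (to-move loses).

ply 1, X at XO/O./X./X./O. | (1,1)=+0→XO/OX/X./X./O.*; (2,1)=+0→XO/O./XX/X./O.; (3,1)=+0→XO/O./X./XX/O.; (4,1)=+0→XO/O./X./X./OX
ply 2, O at XO/OX/X./X./O. | (2,1)=+0→XO/OX/XO/X./O.*; (3,1)=+0→XO/OX/X./XO/O.; (4,1)=+0→XO/OX/X./X./OO
ply 3, X at XO/OX/XO/X./O. | (3,1)=+0→XO/OX/XO/XX/O.*; (4,1)=+0→XO/OX/XO/X./OX
ply 4, O at XO/OX/XO/XX/O. | (4,1)=+0→XO/OX/XO/XX/OO*
ply 5: XO/OX/XO/XX/OO is terminal +0 (X); from XO/O./X./X./O. depth 8

value(XO/O./X./X./O., X) = 0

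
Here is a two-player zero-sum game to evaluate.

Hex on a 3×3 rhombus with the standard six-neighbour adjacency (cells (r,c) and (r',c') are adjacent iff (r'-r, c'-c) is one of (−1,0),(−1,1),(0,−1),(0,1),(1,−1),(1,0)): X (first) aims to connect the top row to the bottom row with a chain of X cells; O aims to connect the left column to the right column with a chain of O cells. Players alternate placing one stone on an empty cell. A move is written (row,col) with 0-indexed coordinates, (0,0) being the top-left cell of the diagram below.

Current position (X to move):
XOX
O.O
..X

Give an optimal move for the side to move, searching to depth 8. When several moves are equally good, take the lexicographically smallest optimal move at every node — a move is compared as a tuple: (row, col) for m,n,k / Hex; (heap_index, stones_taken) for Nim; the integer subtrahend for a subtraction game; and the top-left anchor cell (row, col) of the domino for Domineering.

p1 X@[XOX/O.O/..X]: (1,1)[XOX/OXO/..X]+1* (2,0)[XOX/O.O/X.X]-1 (2,1)[XOX/O.O/.XX]-1
p2 O@[XOX/OXO/..X]: (2,0)[XOX/OXO/O.X]-1* (2,1)[XOX/OXO/.OX]-1
p3 X@[XOX/OXO/O.X]: (2,1)[XOX/OXO/OXX]+1*
p4 O@[XOX/OXO/OXX] terminal -1; root [XOX/O.O/..X] d8

X's best at [XOX/O.O/..X]: (1,1)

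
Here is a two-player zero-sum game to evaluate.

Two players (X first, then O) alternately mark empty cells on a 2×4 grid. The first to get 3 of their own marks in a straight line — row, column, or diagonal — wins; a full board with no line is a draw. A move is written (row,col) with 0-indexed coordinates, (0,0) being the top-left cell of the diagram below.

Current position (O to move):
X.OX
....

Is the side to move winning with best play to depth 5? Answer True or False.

p1 O@[X.OX/....]: (0,1)[XOOX/....]+0* (1,0)[X.OX/O...]+0 (1,1)[X.OX/.O..]+0 (1,2)[X.OX/..O.]+0 (1,3)[X.OX/...O]+0
p2 X@[XOOX/....]: (1,0)[XOOX/X...]+0* (1,1)[XOOX/.X..]+0 (1,2)[XOOX/..X.]+0 (1,3)[XOOX/...X]+0
p3 O@[XOOX/X...]: (1,1)[XOOX/XO..]+0* (1,2)[XOOX/X.O.]+0 (1,3)[XOOX/X..O]+0
p4 X@[XOOX/XO..]: (1,2)[XOOX/XOX.]+0* (1,3)[XOOX/XO.X]+0
p5 O@[XOOX/XOX.]: (1,3)[XOOX/XOXO]+0*
p6 X@[XOOX/XOXO] terminal +0; root [X.OX/....] d5

O winning at [X.OX/....]: False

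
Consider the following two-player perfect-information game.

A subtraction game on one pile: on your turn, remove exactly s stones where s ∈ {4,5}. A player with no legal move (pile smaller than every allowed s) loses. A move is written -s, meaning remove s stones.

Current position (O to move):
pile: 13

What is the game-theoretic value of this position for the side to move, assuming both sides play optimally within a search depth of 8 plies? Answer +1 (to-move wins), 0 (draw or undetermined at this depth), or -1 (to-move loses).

p1 O@[13]: -4[9]+1* -5[8]-1
p2 X@[9]: -4[5]-1* -5[4]-1
p3 O@[5]: -4[1]+1* -5[0]+1
p4 X@[1] terminal -1; root [13] d8

value(13, O) = +1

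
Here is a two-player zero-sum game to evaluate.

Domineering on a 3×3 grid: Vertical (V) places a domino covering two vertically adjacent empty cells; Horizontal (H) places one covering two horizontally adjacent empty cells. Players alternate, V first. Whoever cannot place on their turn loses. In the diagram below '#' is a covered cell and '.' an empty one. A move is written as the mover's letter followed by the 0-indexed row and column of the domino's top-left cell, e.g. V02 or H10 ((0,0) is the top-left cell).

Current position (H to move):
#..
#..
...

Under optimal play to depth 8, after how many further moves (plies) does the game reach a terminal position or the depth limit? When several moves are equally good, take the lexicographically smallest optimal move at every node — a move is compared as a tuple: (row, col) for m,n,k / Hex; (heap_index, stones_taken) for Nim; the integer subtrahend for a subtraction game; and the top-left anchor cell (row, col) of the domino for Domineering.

ply 1, H at #../#../... | H01=-1→###/#../...; H11=+1→#../###/...*; H20=-1→#../#../##.; H21=-1→#../#../.##
ply 2: #../###/... is terminal -1 (V); from #../#../... depth 8

PV length from [#../#../...]: 1 ply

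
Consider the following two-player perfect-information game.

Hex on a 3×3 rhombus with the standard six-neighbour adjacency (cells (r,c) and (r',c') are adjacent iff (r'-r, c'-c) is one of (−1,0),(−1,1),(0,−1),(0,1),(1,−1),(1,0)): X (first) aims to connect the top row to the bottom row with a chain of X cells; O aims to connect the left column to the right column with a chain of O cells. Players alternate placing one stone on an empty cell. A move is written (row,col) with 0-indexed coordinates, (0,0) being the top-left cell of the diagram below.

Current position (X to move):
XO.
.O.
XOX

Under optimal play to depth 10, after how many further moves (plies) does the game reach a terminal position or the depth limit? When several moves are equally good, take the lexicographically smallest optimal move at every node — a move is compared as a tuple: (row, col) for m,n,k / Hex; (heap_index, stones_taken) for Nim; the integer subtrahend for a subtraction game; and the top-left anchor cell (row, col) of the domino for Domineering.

[XO./.O./XOX] X move#1: (0,2):+1/XOX/.O./XOX*, (1,0):+1/XO./XO./XOX, (1,2):+1/XO./.OX/XOX
[XOX/.O./XOX] O move#2: (1,0):-1/XOX/OO./XOX*, (1,2):-1/XOX/.OO/XOX
[XOX/OO./XOX] X move#3: (1,2):+1/XOX/OOX/XOX*
[XOX/OOX/XOX] end (terminal -1, O#4); searched XO./.O./XOX to 10

PV length from [XO./.O./XOX]: 3 plies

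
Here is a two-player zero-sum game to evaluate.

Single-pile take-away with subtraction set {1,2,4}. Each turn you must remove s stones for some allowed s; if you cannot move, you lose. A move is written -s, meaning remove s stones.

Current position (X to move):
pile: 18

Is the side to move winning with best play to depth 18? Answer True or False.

X winning at [18]: False

p1 X@[18]: -1[17]-1* -2[16]-1 -4[14]-1
p2 O@[17]: -1[16]-1 -2[15]+1* -4[13]-1
p3 X@[15]: -1[14]-1* -2[13]-1 -4[11]-1
p4 O@[14]: -1[13]-1 -2[12]+1* -4[10]-1
p5 X@[12]: -1[11]-1* -2[10]-1 -4[8]-1
p6 O@[11]: -1[10]-1 -2[9]+1* -4[7]-1
p7 X@[9]: -1[8]-1* -2[7]-1 -4[5]-1
p8 O@[8]: -1[7]-1 -2[6]+1* -4[4]-1
p9 X@[6]: -1[5]-1* -2[4]-1 -4[2]-1
p10 O@[5]: -1[4]-1 -2[3]+1* -4[1]-1
p11 X@[3]: -1[2]-1* -2[1]-1
p12 O@[2]: -1[1]-1 -2[0]+1*
p13 X@[0] terminal -1; root [18] d18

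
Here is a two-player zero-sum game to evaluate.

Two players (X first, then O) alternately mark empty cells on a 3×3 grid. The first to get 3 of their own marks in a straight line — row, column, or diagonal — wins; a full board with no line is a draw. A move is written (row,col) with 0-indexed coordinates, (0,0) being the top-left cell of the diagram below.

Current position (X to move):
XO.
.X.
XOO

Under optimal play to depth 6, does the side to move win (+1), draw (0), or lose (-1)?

value(XO./.X./XOO, X) = +1

ply 1, X at XO./.X./XOO | (0,2)=+1→XOX/.X./XOO*; (1,0)=+1→XO./XX./XOO; (1,2)=+1→XO./.XX/XOO
ply 2: XOX/.X./XOO is terminal -1 (O); from XO./.X./XOO depth 6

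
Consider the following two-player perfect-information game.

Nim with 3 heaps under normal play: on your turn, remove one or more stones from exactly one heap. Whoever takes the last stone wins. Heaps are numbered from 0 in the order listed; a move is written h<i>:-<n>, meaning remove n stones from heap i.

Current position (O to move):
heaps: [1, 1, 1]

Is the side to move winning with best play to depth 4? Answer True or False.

p1 O@[(1,1,1)]: h0:-1[(0,1,1)]+1* h1:-1[(1,0,1)]+1 h2:-1[(1,1,0)]+1
p2 X@[(0,1,1)]: h1:-1[(0,0,1)]-1* h2:-1[(0,1,0)]-1
p3 O@[(0,0,1)]: h2:-1[(0,0,0)]+1*
p4 X@[(0,0,0)] terminal -1; root [(1,1,1)] d4

O winning at [(1,1,1)]: True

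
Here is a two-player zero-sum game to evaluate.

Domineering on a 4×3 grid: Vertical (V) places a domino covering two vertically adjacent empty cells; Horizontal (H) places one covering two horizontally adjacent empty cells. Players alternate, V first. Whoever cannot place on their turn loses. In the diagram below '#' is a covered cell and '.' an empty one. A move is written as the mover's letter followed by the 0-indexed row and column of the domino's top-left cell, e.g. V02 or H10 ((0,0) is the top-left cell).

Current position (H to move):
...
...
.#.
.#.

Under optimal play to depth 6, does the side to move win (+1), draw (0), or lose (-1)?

[.../.../.#./.#.] H move#1: H00:-1/##./.../.#./.#.*, H01:-1/.##/.../.#./.#., H10:-1/.../##./.#./.#., H11:-1/.../.##/.#./.#.
[##./.../.#./.#.] V move#2: V02:+1/###/..#/.#./.#.*, V10:+1/##./#../##./.#., V12:+1/##./..#/.##/.#., V20:+1/##./.../##./##., V22:+1/##./.../.##/.##
[###/..#/.#./.#.] H move#3: H10:-1/###/###/.#./.#.*
[###/###/.#./.#.] V move#4: V20:+1/###/###/##./##.*, V22:+1/###/###/.##/.##
[###/###/##./##.] end (terminal -1, H#5); searched .../.../.#./.#. to 6

value(.../.../.#./.#., H) = -1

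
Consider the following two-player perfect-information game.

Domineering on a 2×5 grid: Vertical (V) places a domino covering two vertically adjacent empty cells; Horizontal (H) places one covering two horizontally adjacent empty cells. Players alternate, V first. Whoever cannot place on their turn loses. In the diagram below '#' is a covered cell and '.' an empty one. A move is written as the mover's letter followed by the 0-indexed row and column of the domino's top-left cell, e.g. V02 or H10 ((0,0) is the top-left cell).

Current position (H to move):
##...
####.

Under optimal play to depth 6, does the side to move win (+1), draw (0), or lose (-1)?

[##.../####.] H move#1: H02:-1/####./####., H03:+1/##.##/####.*
[##.##/####.] end (terminal -1, V#2); searched ##.../####. to 6

value(##.../####., H) = +1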